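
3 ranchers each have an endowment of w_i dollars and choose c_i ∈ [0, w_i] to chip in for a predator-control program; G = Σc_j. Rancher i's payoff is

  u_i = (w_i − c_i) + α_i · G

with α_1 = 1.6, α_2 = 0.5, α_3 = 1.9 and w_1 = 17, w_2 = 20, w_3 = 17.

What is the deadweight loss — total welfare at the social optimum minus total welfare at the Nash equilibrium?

60

∂u_i/∂c_i = α_i − 1, so rancher i contributes w_i if α_i > 1, else 0.
α_i > 1 for i ∈ {1, 3}; NE contributions (17, 0, 17), G = 34.
W^NE = Σw_i − G^NE + (Σα_i)·G^NE = 54 + 3·34 = 156.
Planner: ∂(Σu_j)/∂c_i = Σα_j − 1 = 3 > 0, so everyone contributes w_i; G^SO = 54, W^SO = 54 + 3·54 = 216.
Deadweight loss = 60.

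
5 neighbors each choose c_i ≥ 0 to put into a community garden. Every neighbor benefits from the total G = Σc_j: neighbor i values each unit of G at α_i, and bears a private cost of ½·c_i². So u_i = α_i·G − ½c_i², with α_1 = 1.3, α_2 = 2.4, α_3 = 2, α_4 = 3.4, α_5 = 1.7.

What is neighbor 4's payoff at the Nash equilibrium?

30.94

Neighbor i's FOC: ∂u_i/∂c_i = α_i − c_i = 0, so c_i* = α_i.
NE contributions = (1.3, 2.4, 2, 3.4, 1.7); G = 10.8.
u_4 = α_4·G − ½·(c_4)² = 3.4·10.8 − ½·3.4² = 30.94.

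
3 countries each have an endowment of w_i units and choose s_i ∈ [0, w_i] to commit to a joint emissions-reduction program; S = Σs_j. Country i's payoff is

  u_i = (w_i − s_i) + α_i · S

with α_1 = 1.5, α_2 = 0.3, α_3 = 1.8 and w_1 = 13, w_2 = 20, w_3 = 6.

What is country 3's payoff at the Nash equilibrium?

∂u_i/∂s_i = α_i − 1, so country i contributes w_i if α_i > 1, else 0.
α_i > 1 for i ∈ {1, 3}; NE contributions (13, 0, 6), S = 19.
u_3 = (6 − 6) + 1.8·19 = 34.2.

34.2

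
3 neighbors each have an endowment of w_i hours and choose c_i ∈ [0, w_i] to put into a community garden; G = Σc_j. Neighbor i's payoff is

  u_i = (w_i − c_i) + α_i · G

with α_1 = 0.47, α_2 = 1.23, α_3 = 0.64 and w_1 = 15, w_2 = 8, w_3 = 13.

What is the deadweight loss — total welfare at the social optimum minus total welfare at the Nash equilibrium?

∂u_i/∂c_i = α_i − 1, so neighbor i contributes w_i if α_i > 1, else 0.
α_i > 1 for i ∈ {2}; NE contributions (0, 8, 0), G = 8.
W^NE = Σw_i − G^NE + (Σα_i)·G^NE = 36 + 1.34·8 = 46.72.
Planner: ∂(Σu_j)/∂c_i = Σα_j − 1 = 1.34 > 0, so everyone contributes w_i; G^SO = 36, W^SO = 36 + 1.34·36 = 84.24.
Deadweight loss = 37.52.

37.52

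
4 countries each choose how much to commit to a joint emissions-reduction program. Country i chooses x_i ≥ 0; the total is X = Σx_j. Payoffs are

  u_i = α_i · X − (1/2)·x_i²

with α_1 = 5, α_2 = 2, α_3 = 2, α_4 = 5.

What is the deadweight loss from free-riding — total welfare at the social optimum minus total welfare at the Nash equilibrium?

Country i's FOC: ∂u_i/∂x_i = α_i − x_i = 0, so x_i* = α_i.
NE contributions = (5, 2, 2, 5); X = 14.
W^NE = (Σα)·X − ½Σα_i² = 14² − ½·58 = 167.
Planner sets x_i = Σα_j = 14 for every i, so X^SO = 4·14 = 56.
W^SO = (Σα)·X^SO − ½·4·(Σα)² = (4/2)·14² = 392.
Deadweight loss = W^SO − W^NE = 225.

225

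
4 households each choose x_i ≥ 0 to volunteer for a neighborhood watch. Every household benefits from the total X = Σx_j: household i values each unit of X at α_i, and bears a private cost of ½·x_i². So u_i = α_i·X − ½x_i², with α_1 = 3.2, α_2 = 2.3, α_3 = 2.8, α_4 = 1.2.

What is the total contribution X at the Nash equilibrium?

9.5

Household i's FOC: ∂u_i/∂x_i = α_i − x_i = 0, so x_i* = α_i.
NE contributions = (3.2, 2.3, 2.8, 1.2); X = 9.5.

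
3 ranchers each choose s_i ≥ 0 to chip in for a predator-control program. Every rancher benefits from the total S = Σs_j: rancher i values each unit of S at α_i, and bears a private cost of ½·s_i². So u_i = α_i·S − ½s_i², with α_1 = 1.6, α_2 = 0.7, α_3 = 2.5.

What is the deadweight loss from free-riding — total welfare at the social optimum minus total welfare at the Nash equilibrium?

16.17

Rancher i's FOC: ∂u_i/∂s_i = α_i − s_i = 0, so s_i* = α_i.
NE contributions = (1.6, 0.7, 2.5); S = 4.8.
W^NE = (Σα)·S − ½Σα_i² = 4.8² − ½·9.3 = 18.39.
Planner sets s_i = Σα_j = 4.8 for every i, so S^SO = 3·4.8 = 14.4.
W^SO = (Σα)·S^SO − ½·3·(Σα)² = (3/2)·4.8² = 34.56.
Deadweight loss = W^SO − W^NE = 16.17.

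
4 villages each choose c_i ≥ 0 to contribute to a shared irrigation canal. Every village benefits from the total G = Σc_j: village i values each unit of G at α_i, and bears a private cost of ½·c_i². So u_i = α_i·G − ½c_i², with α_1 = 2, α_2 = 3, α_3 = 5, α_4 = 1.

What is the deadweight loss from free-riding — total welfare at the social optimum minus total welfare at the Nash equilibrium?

140.5

Village i's FOC: ∂u_i/∂c_i = α_i − c_i = 0, so c_i* = α_i.
NE contributions = (2, 3, 5, 1); G = 11.
W^NE = (Σα)·G − ½Σα_i² = 11² − ½·39 = 101.5.
Planner sets c_i = Σα_j = 11 for every i, so G^SO = 4·11 = 44.
W^SO = (Σα)·G^SO − ½·4·(Σα)² = (4/2)·11² = 242.
Deadweight loss = W^SO − W^NE = 140.5.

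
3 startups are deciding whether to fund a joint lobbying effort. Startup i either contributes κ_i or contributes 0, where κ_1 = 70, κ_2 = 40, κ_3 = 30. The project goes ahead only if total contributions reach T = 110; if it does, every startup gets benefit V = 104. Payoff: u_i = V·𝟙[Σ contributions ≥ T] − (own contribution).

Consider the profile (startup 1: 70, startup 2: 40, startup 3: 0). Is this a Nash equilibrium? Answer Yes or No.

Yes

Total = 110 ≥ 110: provided.
Startup 1 (pledges 70, payoff 34): dropping to 0 → total 40, payoff 0. No gain.
Startup 2 (pledges 40, payoff 64): dropping to 0 → total 70, payoff 0. No gain.
Startup 3 (pledges 0, payoff 104): pledging 30 → total 140, payoff 74. No gain.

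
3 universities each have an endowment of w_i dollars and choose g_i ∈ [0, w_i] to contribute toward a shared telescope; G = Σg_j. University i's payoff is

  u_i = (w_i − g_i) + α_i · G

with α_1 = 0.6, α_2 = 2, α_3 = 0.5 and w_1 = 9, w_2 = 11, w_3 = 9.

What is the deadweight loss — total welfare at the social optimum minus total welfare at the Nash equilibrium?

∂u_i/∂g_i = α_i − 1, so university i contributes w_i if α_i > 1, else 0.
α_i > 1 for i ∈ {2}; NE contributions (0, 11, 0), G = 11.
W^NE = Σw_i − G^NE + (Σα_i)·G^NE = 29 + 2.1·11 = 52.1.
Planner: ∂(Σu_j)/∂g_i = Σα_j − 1 = 2.1 > 0, so everyone contributes w_i; G^SO = 29, W^SO = 29 + 2.1·29 = 89.9.
Deadweight loss = 37.8.

37.8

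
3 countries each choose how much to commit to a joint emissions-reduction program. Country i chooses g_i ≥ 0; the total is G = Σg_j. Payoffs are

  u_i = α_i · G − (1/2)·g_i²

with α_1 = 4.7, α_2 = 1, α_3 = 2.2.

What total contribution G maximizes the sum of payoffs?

Planner FOC: ∂(Σu_j)/∂g_i = (Σα_j) − g_i = 0, so g_i^SO = Σα_j = 7.9 for every i; G^SO = 23.7.

23.7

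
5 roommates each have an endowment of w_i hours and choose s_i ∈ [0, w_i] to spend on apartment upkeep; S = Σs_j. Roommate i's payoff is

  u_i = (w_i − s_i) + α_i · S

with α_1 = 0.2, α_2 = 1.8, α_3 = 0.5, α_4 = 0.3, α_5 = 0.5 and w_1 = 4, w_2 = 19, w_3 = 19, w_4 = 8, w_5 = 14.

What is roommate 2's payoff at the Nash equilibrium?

34.2

∂u_i/∂s_i = α_i − 1, so roommate i contributes w_i if α_i > 1, else 0.
α_i > 1 for i ∈ {2}; NE contributions (0, 19, 0, 0, 0), S = 19.
u_2 = (19 − 19) + 1.8·19 = 34.2.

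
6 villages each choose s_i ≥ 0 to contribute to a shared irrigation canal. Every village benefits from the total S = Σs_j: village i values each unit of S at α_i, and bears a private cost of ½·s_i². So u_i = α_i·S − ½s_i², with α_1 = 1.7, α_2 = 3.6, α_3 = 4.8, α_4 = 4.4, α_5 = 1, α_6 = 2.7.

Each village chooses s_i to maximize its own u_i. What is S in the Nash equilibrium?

18.2

Village i's FOC: ∂u_i/∂s_i = α_i − s_i = 0, so s_i* = α_i.
NE contributions = (1.7, 3.6, 4.8, 4.4, 1, 2.7); S = 18.2.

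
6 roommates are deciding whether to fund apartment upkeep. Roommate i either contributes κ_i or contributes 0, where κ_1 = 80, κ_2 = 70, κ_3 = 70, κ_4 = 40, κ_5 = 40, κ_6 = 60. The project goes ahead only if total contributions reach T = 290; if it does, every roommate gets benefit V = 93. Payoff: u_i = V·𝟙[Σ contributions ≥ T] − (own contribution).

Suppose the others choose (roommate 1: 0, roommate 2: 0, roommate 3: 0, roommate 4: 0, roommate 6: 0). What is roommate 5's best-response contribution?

Others' total = 0. Even contributing 40 gives 40 < 290: no benefit either way.
Best response: 0.

0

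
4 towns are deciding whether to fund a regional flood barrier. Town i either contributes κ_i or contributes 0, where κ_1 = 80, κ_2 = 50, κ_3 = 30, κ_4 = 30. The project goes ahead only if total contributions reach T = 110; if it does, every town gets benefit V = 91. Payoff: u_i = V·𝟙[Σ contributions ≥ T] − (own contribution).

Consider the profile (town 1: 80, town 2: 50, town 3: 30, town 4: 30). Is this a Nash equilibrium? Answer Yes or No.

No

Total = 190 ≥ 110: provided.
Town 1 (pledges 80, payoff 11): dropping to 0 → total 110, payoff 91. Profitable deviation.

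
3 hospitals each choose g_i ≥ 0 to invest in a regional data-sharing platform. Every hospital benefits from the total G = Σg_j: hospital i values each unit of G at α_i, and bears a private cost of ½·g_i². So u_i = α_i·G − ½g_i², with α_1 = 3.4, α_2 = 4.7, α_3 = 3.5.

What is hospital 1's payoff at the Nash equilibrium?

33.66

Hospital i's FOC: ∂u_i/∂g_i = α_i − g_i = 0, so g_i* = α_i.
NE contributions = (3.4, 4.7, 3.5); G = 11.6.
u_1 = α_1·G − ½·(g_1)² = 3.4·11.6 − ½·3.4² = 33.66.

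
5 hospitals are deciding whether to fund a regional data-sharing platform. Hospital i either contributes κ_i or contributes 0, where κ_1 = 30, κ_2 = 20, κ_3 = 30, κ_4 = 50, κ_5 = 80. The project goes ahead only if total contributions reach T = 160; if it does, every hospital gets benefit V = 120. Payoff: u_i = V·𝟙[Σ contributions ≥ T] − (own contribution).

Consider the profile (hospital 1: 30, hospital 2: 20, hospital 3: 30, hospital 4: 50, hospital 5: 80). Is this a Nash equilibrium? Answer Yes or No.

No

Total = 210 ≥ 160: provided.
Hospital 1 (pledges 30, payoff 90): dropping to 0 → total 180, payoff 120. Profitable deviation.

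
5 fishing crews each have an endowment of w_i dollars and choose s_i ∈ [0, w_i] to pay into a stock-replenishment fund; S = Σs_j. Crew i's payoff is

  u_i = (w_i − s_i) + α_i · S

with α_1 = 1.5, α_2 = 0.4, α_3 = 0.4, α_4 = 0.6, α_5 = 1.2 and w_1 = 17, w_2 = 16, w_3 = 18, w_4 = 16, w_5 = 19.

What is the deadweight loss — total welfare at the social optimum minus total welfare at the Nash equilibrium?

155

∂u_i/∂s_i = α_i − 1, so crew i contributes w_i if α_i > 1, else 0.
α_i > 1 for i ∈ {1, 5}; NE contributions (17, 0, 0, 0, 19), S = 36.
W^NE = Σw_i − S^NE + (Σα_i)·S^NE = 86 + 3.1·36 = 197.6.
Planner: ∂(Σu_j)/∂s_i = Σα_j − 1 = 3.1 > 0, so everyone contributes w_i; S^SO = 86, W^SO = 86 + 3.1·86 = 352.6.
Deadweight loss = 155.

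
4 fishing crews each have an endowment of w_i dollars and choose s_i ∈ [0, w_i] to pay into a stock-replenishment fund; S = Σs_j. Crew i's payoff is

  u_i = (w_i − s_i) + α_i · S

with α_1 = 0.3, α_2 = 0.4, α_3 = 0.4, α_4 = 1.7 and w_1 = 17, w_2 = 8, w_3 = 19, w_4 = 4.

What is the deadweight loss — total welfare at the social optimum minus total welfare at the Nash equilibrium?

79.2

∂u_i/∂s_i = α_i − 1, so crew i contributes w_i if α_i > 1, else 0.
α_i > 1 for i ∈ {4}; NE contributions (0, 0, 0, 4), S = 4.
W^NE = Σw_i − S^NE + (Σα_i)·S^NE = 48 + 1.8·4 = 55.2.
Planner: ∂(Σu_j)/∂s_i = Σα_j − 1 = 1.8 > 0, so everyone contributes w_i; S^SO = 48, W^SO = 48 + 1.8·48 = 134.4.
Deadweight loss = 79.2.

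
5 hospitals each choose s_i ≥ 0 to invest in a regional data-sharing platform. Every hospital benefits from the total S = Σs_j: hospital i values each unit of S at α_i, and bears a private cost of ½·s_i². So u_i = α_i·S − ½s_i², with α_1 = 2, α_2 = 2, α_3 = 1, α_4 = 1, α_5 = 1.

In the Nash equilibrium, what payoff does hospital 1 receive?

Hospital i's FOC: ∂u_i/∂s_i = α_i − s_i = 0, so s_i* = α_i.
NE contributions = (2, 2, 1, 1, 1); S = 7.
u_1 = α_1·S − ½·(s_1)² = 2·7 − ½·2² = 12.

12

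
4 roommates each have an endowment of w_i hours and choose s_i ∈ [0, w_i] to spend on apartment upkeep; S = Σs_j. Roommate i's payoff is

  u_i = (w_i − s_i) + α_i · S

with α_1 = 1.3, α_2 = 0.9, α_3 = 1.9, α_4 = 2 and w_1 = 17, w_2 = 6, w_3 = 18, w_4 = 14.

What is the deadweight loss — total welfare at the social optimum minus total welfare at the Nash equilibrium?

30.6

∂u_i/∂s_i = α_i − 1, so roommate i contributes w_i if α_i > 1, else 0.
α_i > 1 for i ∈ {1, 3, 4}; NE contributions (17, 0, 18, 14), S = 49.
W^NE = Σw_i − S^NE + (Σα_i)·S^NE = 55 + 5.1·49 = 304.9.
Planner: ∂(Σu_j)/∂s_i = Σα_j − 1 = 5.1 > 0, so everyone contributes w_i; S^SO = 55, W^SO = 55 + 5.1·55 = 335.5.
Deadweight loss = 30.6.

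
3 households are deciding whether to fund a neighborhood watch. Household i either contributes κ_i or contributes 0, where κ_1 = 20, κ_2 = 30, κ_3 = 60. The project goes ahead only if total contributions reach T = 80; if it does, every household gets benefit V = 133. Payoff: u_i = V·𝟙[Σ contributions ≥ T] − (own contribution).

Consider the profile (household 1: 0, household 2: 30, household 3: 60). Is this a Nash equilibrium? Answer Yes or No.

Total = 90 ≥ 80: provided.
Household 1 (pledges 0, payoff 133): pledging 20 → total 110, payoff 113. No gain.
Household 2 (pledges 30, payoff 103): dropping to 0 → total 60, payoff 0. No gain.
Household 3 (pledges 60, payoff 73): dropping to 0 → total 30, payoff 0. No gain.

Yes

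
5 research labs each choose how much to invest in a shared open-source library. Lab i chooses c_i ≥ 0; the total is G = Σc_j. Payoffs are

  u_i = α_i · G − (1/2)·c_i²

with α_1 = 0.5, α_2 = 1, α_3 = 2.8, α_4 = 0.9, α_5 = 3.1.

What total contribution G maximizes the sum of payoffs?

Planner FOC: ∂(Σu_j)/∂c_i = (Σα_j) − c_i = 0, so c_i^SO = Σα_j = 8.3 for every i; G^SO = 41.5.

41.5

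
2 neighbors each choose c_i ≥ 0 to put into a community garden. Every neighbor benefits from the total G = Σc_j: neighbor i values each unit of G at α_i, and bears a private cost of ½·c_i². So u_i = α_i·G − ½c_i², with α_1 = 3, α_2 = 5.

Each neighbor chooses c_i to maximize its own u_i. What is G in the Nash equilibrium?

8

Neighbor i's FOC: ∂u_i/∂c_i = α_i − c_i = 0, so c_i* = α_i.
NE contributions = (3, 5); G = 8.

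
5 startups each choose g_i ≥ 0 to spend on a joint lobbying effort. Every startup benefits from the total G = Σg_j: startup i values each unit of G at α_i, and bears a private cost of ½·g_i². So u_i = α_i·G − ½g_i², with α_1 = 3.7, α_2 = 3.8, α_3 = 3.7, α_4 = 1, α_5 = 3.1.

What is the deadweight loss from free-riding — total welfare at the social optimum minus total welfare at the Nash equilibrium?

Startup i's FOC: ∂u_i/∂g_i = α_i − g_i = 0, so g_i* = α_i.
NE contributions = (3.7, 3.8, 3.7, 1, 3.1); G = 15.3.
W^NE = (Σα)·G − ½Σα_i² = 15.3² − ½·52.43 = 207.875.
Planner sets g_i = Σα_j = 15.3 for every i, so G^SO = 5·15.3 = 76.5.
W^SO = (Σα)·G^SO − ½·5·(Σα)² = (5/2)·15.3² = 585.225.
Deadweight loss = W^SO − W^NE = 377.35.

377.35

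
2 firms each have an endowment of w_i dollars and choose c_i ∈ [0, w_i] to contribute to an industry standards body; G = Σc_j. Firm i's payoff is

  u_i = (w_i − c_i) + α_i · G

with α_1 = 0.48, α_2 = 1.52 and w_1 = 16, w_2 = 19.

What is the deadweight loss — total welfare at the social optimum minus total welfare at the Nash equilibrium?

16

∂u_i/∂c_i = α_i − 1, so firm i contributes w_i if α_i > 1, else 0.
α_i > 1 for i ∈ {2}; NE contributions (0, 19), G = 19.
W^NE = Σw_i − G^NE + (Σα_i)·G^NE = 35 + 1·19 = 54.
Planner: ∂(Σu_j)/∂c_i = Σα_j − 1 = 1 > 0, so everyone contributes w_i; G^SO = 35, W^SO = 35 + 1·35 = 70.
Deadweight loss = 16.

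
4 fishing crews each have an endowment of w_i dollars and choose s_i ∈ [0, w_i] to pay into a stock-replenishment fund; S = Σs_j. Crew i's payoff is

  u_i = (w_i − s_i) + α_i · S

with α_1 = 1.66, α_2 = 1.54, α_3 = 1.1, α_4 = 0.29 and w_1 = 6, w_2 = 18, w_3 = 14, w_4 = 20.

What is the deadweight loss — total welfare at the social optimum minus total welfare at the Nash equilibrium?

∂u_i/∂s_i = α_i − 1, so crew i contributes w_i if α_i > 1, else 0.
α_i > 1 for i ∈ {1, 2, 3}; NE contributions (6, 18, 14, 0), S = 38.
W^NE = Σw_i − S^NE + (Σα_i)·S^NE = 58 + 3.59·38 = 194.42.
Planner: ∂(Σu_j)/∂s_i = Σα_j − 1 = 3.59 > 0, so everyone contributes w_i; S^SO = 58, W^SO = 58 + 3.59·58 = 266.22.
Deadweight loss = 71.8.

71.8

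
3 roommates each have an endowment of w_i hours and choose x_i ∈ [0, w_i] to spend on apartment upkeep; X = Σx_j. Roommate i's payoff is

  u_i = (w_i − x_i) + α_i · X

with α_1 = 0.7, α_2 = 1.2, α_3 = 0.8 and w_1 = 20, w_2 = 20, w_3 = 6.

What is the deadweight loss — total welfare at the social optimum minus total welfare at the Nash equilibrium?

44.2

∂u_i/∂x_i = α_i − 1, so roommate i contributes w_i if α_i > 1, else 0.
α_i > 1 for i ∈ {2}; NE contributions (0, 20, 0), X = 20.
W^NE = Σw_i − X^NE + (Σα_i)·X^NE = 46 + 1.7·20 = 80.
Planner: ∂(Σu_j)/∂x_i = Σα_j − 1 = 1.7 > 0, so everyone contributes w_i; X^SO = 46, W^SO = 46 + 1.7·46 = 124.2.
Deadweight loss = 44.2.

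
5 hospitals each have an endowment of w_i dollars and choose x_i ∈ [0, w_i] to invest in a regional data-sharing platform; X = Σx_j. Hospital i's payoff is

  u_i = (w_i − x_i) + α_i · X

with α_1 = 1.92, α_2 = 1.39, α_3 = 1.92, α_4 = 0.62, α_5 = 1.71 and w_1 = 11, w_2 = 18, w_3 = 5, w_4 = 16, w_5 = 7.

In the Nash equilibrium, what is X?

∂u_i/∂x_i = α_i − 1, so hospital i contributes w_i if α_i > 1, else 0.
α_i > 1 for i ∈ {1, 2, 3, 5}; NE contributions (11, 18, 5, 0, 7), X = 41.

41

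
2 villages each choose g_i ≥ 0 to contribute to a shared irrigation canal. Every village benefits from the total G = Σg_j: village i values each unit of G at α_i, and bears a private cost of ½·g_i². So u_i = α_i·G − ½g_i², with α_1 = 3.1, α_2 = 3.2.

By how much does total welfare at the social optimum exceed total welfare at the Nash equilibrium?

Village i's FOC: ∂u_i/∂g_i = α_i − g_i = 0, so g_i* = α_i.
NE contributions = (3.1, 3.2); G = 6.3.
W^NE = (Σα)·G − ½Σα_i² = 6.3² − ½·19.85 = 29.765.
Planner sets g_i = Σα_j = 6.3 for every i, so G^SO = 2·6.3 = 12.6.
W^SO = (Σα)·G^SO − ½·2·(Σα)² = (2/2)·6.3² = 39.69.
Deadweight loss = W^SO − W^NE = 9.925.

9.925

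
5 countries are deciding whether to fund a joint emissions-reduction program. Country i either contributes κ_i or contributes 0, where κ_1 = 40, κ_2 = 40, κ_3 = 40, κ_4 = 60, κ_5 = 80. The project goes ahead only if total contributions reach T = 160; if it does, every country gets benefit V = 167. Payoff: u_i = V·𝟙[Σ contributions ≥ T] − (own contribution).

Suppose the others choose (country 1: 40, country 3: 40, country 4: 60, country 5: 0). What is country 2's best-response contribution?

40

Others' total = 140. Contributing 40 brings total to 180 ≥ 160: gain V − κ_2 = 127.
Best response: 40.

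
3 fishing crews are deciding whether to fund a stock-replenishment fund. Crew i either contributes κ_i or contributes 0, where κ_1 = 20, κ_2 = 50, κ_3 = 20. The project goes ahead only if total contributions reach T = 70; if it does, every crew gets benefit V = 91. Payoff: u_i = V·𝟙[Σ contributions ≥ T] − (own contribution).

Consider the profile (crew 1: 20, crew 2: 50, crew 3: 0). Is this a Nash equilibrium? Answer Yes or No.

Total = 70 ≥ 70: provided.
Crew 1 (pledges 20, payoff 71): dropping to 0 → total 50, payoff 0. No gain.
Crew 2 (pledges 50, payoff 41): dropping to 0 → total 20, payoff 0. No gain.
Crew 3 (pledges 0, payoff 91): pledging 20 → total 90, payoff 71. No gain.

Yes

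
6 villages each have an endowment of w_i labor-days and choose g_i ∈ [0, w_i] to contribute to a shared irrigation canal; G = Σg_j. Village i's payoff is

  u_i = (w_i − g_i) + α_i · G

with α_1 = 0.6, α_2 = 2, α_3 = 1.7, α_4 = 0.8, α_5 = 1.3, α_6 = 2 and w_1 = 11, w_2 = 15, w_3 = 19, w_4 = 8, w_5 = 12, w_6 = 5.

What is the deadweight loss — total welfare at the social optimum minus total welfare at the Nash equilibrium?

140.6

∂u_i/∂g_i = α_i − 1, so village i contributes w_i if α_i > 1, else 0.
α_i > 1 for i ∈ {2, 3, 5, 6}; NE contributions (0, 15, 19, 0, 12, 5), G = 51.
W^NE = Σw_i − G^NE + (Σα_i)·G^NE = 70 + 7.4·51 = 447.4.
Planner: ∂(Σu_j)/∂g_i = Σα_j − 1 = 7.4 > 0, so everyone contributes w_i; G^SO = 70, W^SO = 70 + 7.4·70 = 588.
Deadweight loss = 140.6.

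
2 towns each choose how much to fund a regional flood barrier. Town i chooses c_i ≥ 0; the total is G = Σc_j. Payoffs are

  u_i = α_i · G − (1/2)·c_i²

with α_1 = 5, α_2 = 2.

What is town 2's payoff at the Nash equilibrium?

Town i's FOC: ∂u_i/∂c_i = α_i − c_i = 0, so c_i* = α_i.
NE contributions = (5, 2); G = 7.
u_2 = α_2·G − ½·(c_2)² = 2·7 − ½·2² = 12.

12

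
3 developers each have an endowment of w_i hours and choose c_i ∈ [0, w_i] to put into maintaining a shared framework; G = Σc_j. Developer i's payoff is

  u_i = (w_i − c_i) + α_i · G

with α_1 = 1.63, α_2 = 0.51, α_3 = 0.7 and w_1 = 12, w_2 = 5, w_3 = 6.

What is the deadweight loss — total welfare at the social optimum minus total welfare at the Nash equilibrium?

20.24

∂u_i/∂c_i = α_i − 1, so developer i contributes w_i if α_i > 1, else 0.
α_i > 1 for i ∈ {1}; NE contributions (12, 0, 0), G = 12.
W^NE = Σw_i − G^NE + (Σα_i)·G^NE = 23 + 1.84·12 = 45.08.
Planner: ∂(Σu_j)/∂c_i = Σα_j − 1 = 1.84 > 0, so everyone contributes w_i; G^SO = 23, W^SO = 23 + 1.84·23 = 65.32.
Deadweight loss = 20.24.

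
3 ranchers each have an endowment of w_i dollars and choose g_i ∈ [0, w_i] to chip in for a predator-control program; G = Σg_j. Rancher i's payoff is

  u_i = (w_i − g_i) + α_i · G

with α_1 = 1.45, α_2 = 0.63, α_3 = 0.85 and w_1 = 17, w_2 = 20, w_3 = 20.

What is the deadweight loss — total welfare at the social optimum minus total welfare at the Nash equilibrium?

∂u_i/∂g_i = α_i − 1, so rancher i contributes w_i if α_i > 1, else 0.
α_i > 1 for i ∈ {1}; NE contributions (17, 0, 0), G = 17.
W^NE = Σw_i − G^NE + (Σα_i)·G^NE = 57 + 1.93·17 = 89.81.
Planner: ∂(Σu_j)/∂g_i = Σα_j − 1 = 1.93 > 0, so everyone contributes w_i; G^SO = 57, W^SO = 57 + 1.93·57 = 167.01.
Deadweight loss = 77.2.

77.2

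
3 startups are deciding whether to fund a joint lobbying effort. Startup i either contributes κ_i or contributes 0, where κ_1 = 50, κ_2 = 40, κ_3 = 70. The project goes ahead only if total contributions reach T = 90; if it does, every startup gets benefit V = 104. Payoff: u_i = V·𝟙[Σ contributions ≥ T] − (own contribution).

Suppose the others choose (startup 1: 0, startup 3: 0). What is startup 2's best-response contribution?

0

Others' total = 0. Even contributing 40 gives 40 < 90: no benefit either way.
Best response: 0.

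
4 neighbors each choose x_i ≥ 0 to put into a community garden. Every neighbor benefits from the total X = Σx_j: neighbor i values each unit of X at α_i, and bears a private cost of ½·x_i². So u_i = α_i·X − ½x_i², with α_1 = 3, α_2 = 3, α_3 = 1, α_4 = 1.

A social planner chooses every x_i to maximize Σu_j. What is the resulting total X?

Planner FOC: ∂(Σu_j)/∂x_i = (Σα_j) − x_i = 0, so x_i^SO = Σα_j = 8 for every i; X^SO = 32.

32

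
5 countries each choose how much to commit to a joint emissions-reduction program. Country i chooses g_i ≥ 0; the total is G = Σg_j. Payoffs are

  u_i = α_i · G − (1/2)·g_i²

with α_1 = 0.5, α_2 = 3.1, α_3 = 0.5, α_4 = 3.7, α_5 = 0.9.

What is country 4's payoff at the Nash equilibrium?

Country i's FOC: ∂u_i/∂g_i = α_i − g_i = 0, so g_i* = α_i.
NE contributions = (0.5, 3.1, 0.5, 3.7, 0.9); G = 8.7.
u_4 = α_4·G − ½·(g_4)² = 3.7·8.7 − ½·3.7² = 25.345.

25.345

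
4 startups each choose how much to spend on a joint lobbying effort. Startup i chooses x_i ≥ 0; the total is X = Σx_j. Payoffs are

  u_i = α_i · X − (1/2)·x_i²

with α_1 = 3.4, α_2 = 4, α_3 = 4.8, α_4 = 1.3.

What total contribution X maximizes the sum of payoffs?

Planner FOC: ∂(Σu_j)/∂x_i = (Σα_j) − x_i = 0, so x_i^SO = Σα_j = 13.5 for every i; X^SO = 54.

54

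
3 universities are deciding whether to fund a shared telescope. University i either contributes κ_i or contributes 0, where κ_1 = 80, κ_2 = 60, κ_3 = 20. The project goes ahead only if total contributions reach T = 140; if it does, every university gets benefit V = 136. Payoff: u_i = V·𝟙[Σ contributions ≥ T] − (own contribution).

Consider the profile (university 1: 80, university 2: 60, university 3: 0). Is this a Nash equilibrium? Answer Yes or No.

Yes

Total = 140 ≥ 140: provided.
University 1 (pledges 80, payoff 56): dropping to 0 → total 60, payoff 0. No gain.
University 2 (pledges 60, payoff 76): dropping to 0 → total 80, payoff 0. No gain.
University 3 (pledges 0, payoff 136): pledging 20 → total 160, payoff 116. No gain.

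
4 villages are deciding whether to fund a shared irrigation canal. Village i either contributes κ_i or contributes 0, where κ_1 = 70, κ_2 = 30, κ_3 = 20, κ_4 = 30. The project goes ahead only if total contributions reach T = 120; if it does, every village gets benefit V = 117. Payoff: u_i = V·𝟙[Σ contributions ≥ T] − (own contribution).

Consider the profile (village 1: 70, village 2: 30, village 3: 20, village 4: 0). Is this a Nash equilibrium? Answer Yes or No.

Yes

Total = 120 ≥ 120: provided.
Village 1 (pledges 70, payoff 47): dropping to 0 → total 50, payoff 0. No gain.
Village 2 (pledges 30, payoff 87): dropping to 0 → total 90, payoff 0. No gain.
Village 3 (pledges 20, payoff 97): dropping to 0 → total 100, payoff 0. No gain.
Village 4 (pledges 0, payoff 117): pledging 30 → total 150, payoff 87. No gain.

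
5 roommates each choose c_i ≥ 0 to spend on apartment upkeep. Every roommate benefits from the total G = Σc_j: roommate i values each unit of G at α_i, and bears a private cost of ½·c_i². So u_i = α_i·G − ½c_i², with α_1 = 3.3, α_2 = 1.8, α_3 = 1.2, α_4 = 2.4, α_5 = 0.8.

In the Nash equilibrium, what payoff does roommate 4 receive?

Roommate i's FOC: ∂u_i/∂c_i = α_i − c_i = 0, so c_i* = α_i.
NE contributions = (3.3, 1.8, 1.2, 2.4, 0.8); G = 9.5.
u_4 = α_4·G − ½·(c_4)² = 2.4·9.5 − ½·2.4² = 19.92.

19.92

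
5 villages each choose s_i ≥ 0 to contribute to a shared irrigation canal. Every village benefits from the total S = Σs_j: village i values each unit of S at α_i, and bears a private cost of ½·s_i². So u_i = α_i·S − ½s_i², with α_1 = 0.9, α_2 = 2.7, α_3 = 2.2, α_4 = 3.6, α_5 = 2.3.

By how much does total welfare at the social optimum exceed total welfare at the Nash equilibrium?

Village i's FOC: ∂u_i/∂s_i = α_i − s_i = 0, so s_i* = α_i.
NE contributions = (0.9, 2.7, 2.2, 3.6, 2.3); S = 11.7.
W^NE = (Σα)·S − ½Σα_i² = 11.7² − ½·31.19 = 121.295.
Planner sets s_i = Σα_j = 11.7 for every i, so S^SO = 5·11.7 = 58.5.
W^SO = (Σα)·S^SO − ½·5·(Σα)² = (5/2)·11.7² = 342.225.
Deadweight loss = W^SO − W^NE = 220.93.

220.93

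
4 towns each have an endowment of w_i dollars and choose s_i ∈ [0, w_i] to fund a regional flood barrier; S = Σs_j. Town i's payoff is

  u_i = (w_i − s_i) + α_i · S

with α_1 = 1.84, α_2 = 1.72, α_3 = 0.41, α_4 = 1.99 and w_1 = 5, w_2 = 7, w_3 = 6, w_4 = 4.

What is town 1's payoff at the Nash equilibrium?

29.44

∂u_i/∂s_i = α_i − 1, so town i contributes w_i if α_i > 1, else 0.
α_i > 1 for i ∈ {1, 2, 4}; NE contributions (5, 7, 0, 4), S = 16.
u_1 = (5 − 5) + 1.84·16 = 29.44.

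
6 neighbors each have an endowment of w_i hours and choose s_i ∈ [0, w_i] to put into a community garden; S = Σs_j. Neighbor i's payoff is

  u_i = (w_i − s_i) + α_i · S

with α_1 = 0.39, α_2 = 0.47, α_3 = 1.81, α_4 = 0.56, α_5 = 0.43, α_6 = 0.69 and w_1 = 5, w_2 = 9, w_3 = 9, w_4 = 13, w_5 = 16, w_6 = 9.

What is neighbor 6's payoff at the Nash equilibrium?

∂u_i/∂s_i = α_i − 1, so neighbor i contributes w_i if α_i > 1, else 0.
α_i > 1 for i ∈ {3}; NE contributions (0, 0, 9, 0, 0, 0), S = 9.
u_6 = (9 − 0) + 0.69·9 = 15.21.

15.21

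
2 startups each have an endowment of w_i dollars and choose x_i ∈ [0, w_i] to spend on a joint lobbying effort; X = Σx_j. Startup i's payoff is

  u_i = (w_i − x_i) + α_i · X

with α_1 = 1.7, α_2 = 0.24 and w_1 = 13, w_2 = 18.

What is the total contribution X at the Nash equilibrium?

13

∂u_i/∂x_i = α_i − 1, so startup i contributes w_i if α_i > 1, else 0.
α_i > 1 for i ∈ {1}; NE contributions (13, 0), X = 13.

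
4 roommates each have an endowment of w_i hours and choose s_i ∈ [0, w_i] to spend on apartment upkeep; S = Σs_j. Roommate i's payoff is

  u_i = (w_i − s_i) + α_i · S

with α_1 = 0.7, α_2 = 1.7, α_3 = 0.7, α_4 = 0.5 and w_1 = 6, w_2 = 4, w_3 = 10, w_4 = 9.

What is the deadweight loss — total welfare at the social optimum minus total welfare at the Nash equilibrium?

∂u_i/∂s_i = α_i − 1, so roommate i contributes w_i if α_i > 1, else 0.
α_i > 1 for i ∈ {2}; NE contributions (0, 4, 0, 0), S = 4.
W^NE = Σw_i − S^NE + (Σα_i)·S^NE = 29 + 2.6·4 = 39.4.
Planner: ∂(Σu_j)/∂s_i = Σα_j − 1 = 2.6 > 0, so everyone contributes w_i; S^SO = 29, W^SO = 29 + 2.6·29 = 104.4.
Deadweight loss = 65.

65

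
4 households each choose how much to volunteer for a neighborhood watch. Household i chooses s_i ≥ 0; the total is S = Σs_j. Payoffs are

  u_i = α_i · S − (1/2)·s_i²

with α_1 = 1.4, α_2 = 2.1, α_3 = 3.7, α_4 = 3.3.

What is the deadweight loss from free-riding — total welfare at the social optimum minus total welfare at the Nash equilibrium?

Household i's FOC: ∂u_i/∂s_i = α_i − s_i = 0, so s_i* = α_i.
NE contributions = (1.4, 2.1, 3.7, 3.3); S = 10.5.
W^NE = (Σα)·S − ½Σα_i² = 10.5² − ½·30.95 = 94.775.
Planner sets s_i = Σα_j = 10.5 for every i, so S^SO = 4·10.5 = 42.
W^SO = (Σα)·S^SO − ½·4·(Σα)² = (4/2)·10.5² = 220.5.
Deadweight loss = W^SO − W^NE = 125.725.

125.725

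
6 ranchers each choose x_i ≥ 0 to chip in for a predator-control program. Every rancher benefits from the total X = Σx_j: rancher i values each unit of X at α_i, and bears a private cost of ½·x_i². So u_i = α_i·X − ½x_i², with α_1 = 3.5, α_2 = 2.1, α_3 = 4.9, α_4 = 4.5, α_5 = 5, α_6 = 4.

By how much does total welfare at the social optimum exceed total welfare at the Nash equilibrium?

1202.96

Rancher i's FOC: ∂u_i/∂x_i = α_i − x_i = 0, so x_i* = α_i.
NE contributions = (3.5, 2.1, 4.9, 4.5, 5, 4); X = 24.
W^NE = (Σα)·X − ½Σα_i² = 24² − ½·101.92 = 525.04.
Planner sets x_i = Σα_j = 24 for every i, so X^SO = 6·24 = 144.
W^SO = (Σα)·X^SO − ½·6·(Σα)² = (6/2)·24² = 1728.
Deadweight loss = W^SO − W^NE = 1202.96.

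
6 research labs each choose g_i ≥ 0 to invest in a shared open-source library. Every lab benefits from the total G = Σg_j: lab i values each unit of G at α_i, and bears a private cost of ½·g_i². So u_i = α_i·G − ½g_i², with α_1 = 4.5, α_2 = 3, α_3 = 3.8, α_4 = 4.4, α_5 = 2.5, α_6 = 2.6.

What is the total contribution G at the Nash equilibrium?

Lab i's FOC: ∂u_i/∂g_i = α_i − g_i = 0, so g_i* = α_i.
NE contributions = (4.5, 3, 3.8, 4.4, 2.5, 2.6); G = 20.8.

20.8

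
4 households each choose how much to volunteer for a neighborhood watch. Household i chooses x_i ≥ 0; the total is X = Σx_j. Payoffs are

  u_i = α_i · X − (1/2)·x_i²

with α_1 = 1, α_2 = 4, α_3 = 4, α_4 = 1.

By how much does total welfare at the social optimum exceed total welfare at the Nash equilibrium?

Household i's FOC: ∂u_i/∂x_i = α_i − x_i = 0, so x_i* = α_i.
NE contributions = (1, 4, 4, 1); X = 10.
W^NE = (Σα)·X − ½Σα_i² = 10² − ½·34 = 83.
Planner sets x_i = Σα_j = 10 for every i, so X^SO = 4·10 = 40.
W^SO = (Σα)·X^SO − ½·4·(Σα)² = (4/2)·10² = 200.
Deadweight loss = W^SO − W^NE = 117.

117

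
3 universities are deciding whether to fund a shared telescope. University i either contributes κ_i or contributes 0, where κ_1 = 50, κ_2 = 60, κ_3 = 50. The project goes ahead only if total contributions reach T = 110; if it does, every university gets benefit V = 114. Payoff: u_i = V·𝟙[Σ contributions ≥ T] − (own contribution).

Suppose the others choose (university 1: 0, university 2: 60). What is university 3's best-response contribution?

Others' total = 60. Contributing 50 brings total to 110 ≥ 110: gain V − κ_3 = 64.
Best response: 50.

50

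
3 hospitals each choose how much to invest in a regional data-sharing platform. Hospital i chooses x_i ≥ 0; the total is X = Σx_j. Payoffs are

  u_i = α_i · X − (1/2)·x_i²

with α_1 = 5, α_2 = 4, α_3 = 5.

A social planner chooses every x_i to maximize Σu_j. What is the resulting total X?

42

Planner FOC: ∂(Σu_j)/∂x_i = (Σα_j) − x_i = 0, so x_i^SO = Σα_j = 14 for every i; X^SO = 42.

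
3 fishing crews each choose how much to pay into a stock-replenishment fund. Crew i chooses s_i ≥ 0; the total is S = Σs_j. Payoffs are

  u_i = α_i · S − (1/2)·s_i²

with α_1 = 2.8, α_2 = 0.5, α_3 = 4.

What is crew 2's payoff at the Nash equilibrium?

3.525

Crew i's FOC: ∂u_i/∂s_i = α_i − s_i = 0, so s_i* = α_i.
NE contributions = (2.8, 0.5, 4); S = 7.3.
u_2 = α_2·S − ½·(s_2)² = 0.5·7.3 − ½·0.5² = 3.525.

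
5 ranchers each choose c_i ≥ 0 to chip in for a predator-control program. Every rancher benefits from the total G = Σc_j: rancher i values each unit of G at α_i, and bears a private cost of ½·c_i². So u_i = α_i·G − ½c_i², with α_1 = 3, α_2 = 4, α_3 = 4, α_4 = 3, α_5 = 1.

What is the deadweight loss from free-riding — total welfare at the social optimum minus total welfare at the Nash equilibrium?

Rancher i's FOC: ∂u_i/∂c_i = α_i − c_i = 0, so c_i* = α_i.
NE contributions = (3, 4, 4, 3, 1); G = 15.
W^NE = (Σα)·G − ½Σα_i² = 15² − ½·51 = 199.5.
Planner sets c_i = Σα_j = 15 for every i, so G^SO = 5·15 = 75.
W^SO = (Σα)·G^SO − ½·5·(Σα)² = (5/2)·15² = 562.5.
Deadweight loss = W^SO − W^NE = 363.

363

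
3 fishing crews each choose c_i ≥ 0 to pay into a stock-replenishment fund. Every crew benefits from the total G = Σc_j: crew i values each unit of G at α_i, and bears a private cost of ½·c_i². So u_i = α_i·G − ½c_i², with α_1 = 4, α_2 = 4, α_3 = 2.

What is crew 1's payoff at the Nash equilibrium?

Crew i's FOC: ∂u_i/∂c_i = α_i − c_i = 0, so c_i* = α_i.
NE contributions = (4, 4, 2); G = 10.
u_1 = α_1·G − ½·(c_1)² = 4·10 − ½·4² = 32.

32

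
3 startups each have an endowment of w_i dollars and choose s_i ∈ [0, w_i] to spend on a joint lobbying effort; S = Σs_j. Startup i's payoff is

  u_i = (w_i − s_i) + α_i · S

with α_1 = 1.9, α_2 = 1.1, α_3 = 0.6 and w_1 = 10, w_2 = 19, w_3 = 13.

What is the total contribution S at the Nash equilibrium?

29

∂u_i/∂s_i = α_i − 1, so startup i contributes w_i if α_i > 1, else 0.
α_i > 1 for i ∈ {1, 2}; NE contributions (10, 19, 0), S = 29.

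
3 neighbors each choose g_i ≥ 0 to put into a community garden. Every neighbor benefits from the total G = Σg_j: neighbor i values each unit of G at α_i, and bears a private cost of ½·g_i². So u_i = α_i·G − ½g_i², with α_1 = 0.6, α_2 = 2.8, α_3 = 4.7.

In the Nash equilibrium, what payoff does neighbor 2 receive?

18.76

Neighbor i's FOC: ∂u_i/∂g_i = α_i − g_i = 0, so g_i* = α_i.
NE contributions = (0.6, 2.8, 4.7); G = 8.1.
u_2 = α_2·G − ½·(g_2)² = 2.8·8.1 − ½·2.8² = 18.76.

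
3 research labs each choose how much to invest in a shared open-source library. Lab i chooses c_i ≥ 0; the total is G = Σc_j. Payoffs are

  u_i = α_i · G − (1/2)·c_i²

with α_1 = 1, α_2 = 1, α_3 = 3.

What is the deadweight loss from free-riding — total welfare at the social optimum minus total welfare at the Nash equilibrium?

Lab i's FOC: ∂u_i/∂c_i = α_i − c_i = 0, so c_i* = α_i.
NE contributions = (1, 1, 3); G = 5.
W^NE = (Σα)·G − ½Σα_i² = 5² − ½·11 = 19.5.
Planner sets c_i = Σα_j = 5 for every i, so G^SO = 3·5 = 15.
W^SO = (Σα)·G^SO − ½·3·(Σα)² = (3/2)·5² = 37.5.
Deadweight loss = W^SO − W^NE = 18.

18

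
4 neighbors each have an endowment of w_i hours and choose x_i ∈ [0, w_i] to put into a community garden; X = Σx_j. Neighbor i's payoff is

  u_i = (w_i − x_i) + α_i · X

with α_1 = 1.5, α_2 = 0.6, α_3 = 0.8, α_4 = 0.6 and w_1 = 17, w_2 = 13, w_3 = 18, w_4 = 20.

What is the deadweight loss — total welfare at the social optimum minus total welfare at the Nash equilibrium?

∂u_i/∂x_i = α_i − 1, so neighbor i contributes w_i if α_i > 1, else 0.
α_i > 1 for i ∈ {1}; NE contributions (17, 0, 0, 0), X = 17.
W^NE = Σw_i − X^NE + (Σα_i)·X^NE = 68 + 2.5·17 = 110.5.
Planner: ∂(Σu_j)/∂x_i = Σα_j − 1 = 2.5 > 0, so everyone contributes w_i; X^SO = 68, W^SO = 68 + 2.5·68 = 238.
Deadweight loss = 127.5.

127.5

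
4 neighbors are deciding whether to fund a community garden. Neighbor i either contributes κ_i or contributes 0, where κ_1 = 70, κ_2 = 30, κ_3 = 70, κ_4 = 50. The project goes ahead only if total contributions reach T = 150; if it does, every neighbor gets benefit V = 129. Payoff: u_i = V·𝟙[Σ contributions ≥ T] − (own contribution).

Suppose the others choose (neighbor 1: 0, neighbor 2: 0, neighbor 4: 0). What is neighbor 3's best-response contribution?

Others' total = 0. Even contributing 70 gives 70 < 150: no benefit either way.
Best response: 0.

0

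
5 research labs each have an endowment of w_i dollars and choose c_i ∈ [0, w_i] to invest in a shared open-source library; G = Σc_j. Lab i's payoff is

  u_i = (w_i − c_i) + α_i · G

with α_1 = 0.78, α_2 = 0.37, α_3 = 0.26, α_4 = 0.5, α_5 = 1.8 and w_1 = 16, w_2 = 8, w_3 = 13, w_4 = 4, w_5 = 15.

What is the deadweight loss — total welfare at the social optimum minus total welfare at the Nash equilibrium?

∂u_i/∂c_i = α_i − 1, so lab i contributes w_i if α_i > 1, else 0.
α_i > 1 for i ∈ {5}; NE contributions (0, 0, 0, 0, 15), G = 15.
W^NE = Σw_i − G^NE + (Σα_i)·G^NE = 56 + 2.71·15 = 96.65.
Planner: ∂(Σu_j)/∂c_i = Σα_j − 1 = 2.71 > 0, so everyone contributes w_i; G^SO = 56, W^SO = 56 + 2.71·56 = 207.76.
Deadweight loss = 111.11.

111.11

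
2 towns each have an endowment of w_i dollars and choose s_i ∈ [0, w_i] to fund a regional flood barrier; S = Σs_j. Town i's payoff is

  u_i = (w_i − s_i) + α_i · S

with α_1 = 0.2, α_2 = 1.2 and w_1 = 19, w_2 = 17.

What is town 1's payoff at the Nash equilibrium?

22.4

∂u_i/∂s_i = α_i − 1, so town i contributes w_i if α_i > 1, else 0.
α_i > 1 for i ∈ {2}; NE contributions (0, 17), S = 17.
u_1 = (19 − 0) + 0.2·17 = 22.4.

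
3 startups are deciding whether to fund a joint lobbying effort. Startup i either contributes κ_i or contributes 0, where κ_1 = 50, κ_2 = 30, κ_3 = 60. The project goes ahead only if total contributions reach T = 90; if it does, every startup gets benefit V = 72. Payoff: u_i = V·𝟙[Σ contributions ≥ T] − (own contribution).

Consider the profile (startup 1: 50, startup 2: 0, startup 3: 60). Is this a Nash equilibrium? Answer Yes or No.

Total = 110 ≥ 90: provided.
Startup 1 (pledges 50, payoff 22): dropping to 0 → total 60, payoff 0. No gain.
Startup 2 (pledges 0, payoff 72): pledging 30 → total 140, payoff 42. No gain.
Startup 3 (pledges 60, payoff 12): dropping to 0 → total 50, payoff 0. No gain.

Yes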